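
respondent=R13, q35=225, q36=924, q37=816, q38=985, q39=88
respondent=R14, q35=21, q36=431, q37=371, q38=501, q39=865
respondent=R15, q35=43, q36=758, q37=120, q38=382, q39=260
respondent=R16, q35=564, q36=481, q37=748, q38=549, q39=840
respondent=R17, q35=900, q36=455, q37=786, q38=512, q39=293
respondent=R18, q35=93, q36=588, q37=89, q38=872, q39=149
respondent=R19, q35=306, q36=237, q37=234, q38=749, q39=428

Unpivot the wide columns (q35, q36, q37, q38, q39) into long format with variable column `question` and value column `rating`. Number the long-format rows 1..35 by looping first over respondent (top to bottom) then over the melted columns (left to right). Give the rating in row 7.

431

35 rows total (7 × 5). Row 7: index ⌊(7-1)/5⌋ = 1 into respondent → R14; (7-1) mod 5 = 1 into the melted columns → q36.
So row 7 is (R14, q36, 431); rating = 431.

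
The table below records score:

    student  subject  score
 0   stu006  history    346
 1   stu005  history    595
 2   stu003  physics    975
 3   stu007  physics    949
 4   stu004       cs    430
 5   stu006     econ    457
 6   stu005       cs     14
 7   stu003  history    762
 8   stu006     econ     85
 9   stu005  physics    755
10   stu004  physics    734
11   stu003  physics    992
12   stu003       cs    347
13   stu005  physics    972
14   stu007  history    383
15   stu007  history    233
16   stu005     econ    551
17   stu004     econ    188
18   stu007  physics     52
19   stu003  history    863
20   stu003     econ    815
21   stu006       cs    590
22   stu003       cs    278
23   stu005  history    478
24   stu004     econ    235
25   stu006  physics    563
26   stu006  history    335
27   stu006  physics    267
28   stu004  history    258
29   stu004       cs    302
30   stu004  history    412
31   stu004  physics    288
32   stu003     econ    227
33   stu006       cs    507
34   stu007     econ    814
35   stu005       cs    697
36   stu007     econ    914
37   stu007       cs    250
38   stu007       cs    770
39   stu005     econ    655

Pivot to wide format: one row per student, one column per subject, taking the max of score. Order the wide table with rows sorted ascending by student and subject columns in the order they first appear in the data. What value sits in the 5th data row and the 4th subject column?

With rows sorted ascending by student, row 5 is student=stu007. subject columns in first-appearance order: history, physics, cs, econ; column 4 is econ.
Long rows with student=stu007, subject=econ: max(814, 914) = 914.

914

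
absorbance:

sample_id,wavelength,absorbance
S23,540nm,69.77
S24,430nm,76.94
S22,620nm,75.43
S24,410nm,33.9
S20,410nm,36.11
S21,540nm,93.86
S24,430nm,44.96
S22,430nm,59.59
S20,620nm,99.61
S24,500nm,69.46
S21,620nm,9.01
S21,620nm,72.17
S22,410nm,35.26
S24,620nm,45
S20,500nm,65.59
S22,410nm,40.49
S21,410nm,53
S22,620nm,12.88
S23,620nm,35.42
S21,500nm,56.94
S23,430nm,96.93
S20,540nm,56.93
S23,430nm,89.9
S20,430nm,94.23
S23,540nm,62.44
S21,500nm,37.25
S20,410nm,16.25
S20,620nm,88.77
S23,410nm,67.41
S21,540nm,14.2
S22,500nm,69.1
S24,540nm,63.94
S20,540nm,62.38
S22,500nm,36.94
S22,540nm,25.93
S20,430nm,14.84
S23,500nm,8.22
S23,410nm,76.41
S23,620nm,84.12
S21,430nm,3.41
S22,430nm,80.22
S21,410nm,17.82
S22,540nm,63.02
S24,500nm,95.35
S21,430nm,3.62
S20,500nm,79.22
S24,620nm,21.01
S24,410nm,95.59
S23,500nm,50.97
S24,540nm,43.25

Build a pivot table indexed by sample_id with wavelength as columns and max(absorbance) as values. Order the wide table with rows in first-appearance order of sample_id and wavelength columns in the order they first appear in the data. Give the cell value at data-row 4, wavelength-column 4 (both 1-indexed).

36.11

With rows in first-appearance order of sample_id, row 4 is sample_id=S20. wavelength columns in first-appearance order: 540nm, 430nm, 620nm, 410nm, 500nm; column 4 is 410nm.
Long rows with sample_id=S20, wavelength=410nm: max(36.11, 16.25) = 36.11.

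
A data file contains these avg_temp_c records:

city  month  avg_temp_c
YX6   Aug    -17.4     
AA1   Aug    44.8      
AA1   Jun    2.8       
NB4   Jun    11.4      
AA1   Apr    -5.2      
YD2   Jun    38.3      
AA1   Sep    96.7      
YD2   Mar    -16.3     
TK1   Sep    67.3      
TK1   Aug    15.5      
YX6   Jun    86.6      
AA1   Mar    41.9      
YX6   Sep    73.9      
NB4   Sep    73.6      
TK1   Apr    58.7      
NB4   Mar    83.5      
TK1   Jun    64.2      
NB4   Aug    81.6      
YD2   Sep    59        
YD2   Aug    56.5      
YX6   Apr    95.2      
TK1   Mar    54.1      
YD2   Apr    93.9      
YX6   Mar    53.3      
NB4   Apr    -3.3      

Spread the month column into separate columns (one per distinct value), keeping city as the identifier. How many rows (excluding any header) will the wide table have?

5

5 distinct city values → 5 rows.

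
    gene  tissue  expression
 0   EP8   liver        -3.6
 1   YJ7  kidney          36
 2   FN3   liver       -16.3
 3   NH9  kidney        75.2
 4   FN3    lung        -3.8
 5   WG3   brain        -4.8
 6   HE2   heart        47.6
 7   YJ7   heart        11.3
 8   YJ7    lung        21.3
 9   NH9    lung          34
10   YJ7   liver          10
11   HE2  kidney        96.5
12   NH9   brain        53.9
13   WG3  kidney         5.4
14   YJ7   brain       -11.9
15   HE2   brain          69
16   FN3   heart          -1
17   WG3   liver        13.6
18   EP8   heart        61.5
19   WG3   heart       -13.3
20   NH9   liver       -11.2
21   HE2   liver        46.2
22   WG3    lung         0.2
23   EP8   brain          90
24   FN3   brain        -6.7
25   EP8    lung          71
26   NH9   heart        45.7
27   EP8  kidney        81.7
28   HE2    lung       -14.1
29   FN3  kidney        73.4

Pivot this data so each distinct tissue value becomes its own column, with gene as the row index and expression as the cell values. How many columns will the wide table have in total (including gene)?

1 column for gene plus 5 distinct tissue values → 6 columns.

6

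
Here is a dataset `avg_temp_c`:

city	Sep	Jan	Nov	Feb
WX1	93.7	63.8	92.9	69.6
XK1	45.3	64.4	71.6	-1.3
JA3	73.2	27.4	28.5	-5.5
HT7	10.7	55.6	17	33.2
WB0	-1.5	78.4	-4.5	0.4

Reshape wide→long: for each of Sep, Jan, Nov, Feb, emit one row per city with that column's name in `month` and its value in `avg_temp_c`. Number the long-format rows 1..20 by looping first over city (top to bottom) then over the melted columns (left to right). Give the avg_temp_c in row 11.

28.5

20 rows total (5 × 4). Row 11: index ⌊(11-1)/4⌋ = 2 into city → JA3; (11-1) mod 4 = 2 into the melted columns → Nov.
So row 11 is (JA3, Nov, 28.5); avg_temp_c = 28.5.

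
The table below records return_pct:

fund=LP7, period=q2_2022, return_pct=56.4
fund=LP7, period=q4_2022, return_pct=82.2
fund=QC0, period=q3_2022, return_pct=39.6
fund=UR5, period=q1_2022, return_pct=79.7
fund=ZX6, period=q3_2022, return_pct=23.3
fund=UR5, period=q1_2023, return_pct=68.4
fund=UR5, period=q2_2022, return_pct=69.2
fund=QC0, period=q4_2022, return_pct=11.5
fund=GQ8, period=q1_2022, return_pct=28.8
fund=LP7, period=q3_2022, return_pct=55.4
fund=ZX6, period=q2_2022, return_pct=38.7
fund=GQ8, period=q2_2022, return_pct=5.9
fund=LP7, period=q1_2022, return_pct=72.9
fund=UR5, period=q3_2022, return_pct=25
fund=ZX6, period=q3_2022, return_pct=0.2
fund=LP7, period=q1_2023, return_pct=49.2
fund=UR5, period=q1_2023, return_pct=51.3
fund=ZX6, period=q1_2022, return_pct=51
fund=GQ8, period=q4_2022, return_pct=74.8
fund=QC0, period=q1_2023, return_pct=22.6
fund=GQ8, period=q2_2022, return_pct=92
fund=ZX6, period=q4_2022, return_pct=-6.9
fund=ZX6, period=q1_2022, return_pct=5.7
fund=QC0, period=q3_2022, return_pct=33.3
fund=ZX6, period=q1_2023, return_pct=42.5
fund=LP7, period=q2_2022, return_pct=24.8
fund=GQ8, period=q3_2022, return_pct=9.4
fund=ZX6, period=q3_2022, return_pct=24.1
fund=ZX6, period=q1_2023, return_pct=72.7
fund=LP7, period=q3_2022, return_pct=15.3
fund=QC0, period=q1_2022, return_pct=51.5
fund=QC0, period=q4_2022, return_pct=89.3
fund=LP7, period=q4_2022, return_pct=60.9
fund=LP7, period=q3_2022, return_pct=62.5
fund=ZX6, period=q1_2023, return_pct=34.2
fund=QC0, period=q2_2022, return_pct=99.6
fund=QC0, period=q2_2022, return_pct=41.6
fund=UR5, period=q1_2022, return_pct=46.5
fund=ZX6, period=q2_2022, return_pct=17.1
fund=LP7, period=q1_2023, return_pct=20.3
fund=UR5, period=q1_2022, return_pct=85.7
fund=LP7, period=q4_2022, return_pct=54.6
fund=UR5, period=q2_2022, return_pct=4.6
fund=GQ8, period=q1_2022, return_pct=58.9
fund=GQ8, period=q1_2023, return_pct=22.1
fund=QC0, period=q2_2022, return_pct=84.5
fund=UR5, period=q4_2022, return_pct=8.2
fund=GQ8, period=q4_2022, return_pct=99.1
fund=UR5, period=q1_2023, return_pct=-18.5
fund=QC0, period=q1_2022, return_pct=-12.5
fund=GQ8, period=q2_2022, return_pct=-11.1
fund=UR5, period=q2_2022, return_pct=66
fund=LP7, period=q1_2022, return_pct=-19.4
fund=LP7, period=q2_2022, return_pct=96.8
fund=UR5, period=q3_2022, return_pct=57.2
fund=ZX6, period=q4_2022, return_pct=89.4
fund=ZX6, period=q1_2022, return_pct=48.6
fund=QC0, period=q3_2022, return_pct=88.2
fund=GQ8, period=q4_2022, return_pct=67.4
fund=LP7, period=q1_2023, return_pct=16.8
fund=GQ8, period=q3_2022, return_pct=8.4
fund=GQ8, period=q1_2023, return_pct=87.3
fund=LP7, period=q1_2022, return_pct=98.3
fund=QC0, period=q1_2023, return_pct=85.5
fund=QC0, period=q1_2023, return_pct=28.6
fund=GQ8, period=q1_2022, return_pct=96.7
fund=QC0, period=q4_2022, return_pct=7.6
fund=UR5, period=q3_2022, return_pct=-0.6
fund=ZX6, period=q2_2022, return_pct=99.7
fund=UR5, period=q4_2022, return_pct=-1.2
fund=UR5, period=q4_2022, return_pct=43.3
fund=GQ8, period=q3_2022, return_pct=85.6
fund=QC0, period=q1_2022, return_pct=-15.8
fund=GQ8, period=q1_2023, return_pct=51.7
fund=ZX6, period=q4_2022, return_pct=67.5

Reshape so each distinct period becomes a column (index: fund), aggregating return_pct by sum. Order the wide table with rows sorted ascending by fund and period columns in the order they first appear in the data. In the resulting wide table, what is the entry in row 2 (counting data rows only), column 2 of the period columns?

197.7

With rows sorted ascending by fund, row 2 is fund=LP7. period columns in first-appearance order: q2_2022, q4_2022, q3_2022, q1_2022, q1_2023; column 2 is q4_2022.
Long rows with fund=LP7, period=q4_2022: 82.2 + 60.9 + 54.6 = 197.7.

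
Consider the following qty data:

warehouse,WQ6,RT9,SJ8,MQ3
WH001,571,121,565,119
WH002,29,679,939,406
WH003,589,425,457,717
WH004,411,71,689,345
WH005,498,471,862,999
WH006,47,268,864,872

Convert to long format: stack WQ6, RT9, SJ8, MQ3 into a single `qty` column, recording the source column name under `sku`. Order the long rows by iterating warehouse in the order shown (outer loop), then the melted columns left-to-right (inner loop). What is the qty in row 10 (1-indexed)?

425

24 rows total (6 × 4). Row 10: index ⌊(10-1)/4⌋ = 2 into warehouse → WH003; (10-1) mod 4 = 1 into the melted columns → RT9.
So row 10 is (WH003, RT9, 425); qty = 425.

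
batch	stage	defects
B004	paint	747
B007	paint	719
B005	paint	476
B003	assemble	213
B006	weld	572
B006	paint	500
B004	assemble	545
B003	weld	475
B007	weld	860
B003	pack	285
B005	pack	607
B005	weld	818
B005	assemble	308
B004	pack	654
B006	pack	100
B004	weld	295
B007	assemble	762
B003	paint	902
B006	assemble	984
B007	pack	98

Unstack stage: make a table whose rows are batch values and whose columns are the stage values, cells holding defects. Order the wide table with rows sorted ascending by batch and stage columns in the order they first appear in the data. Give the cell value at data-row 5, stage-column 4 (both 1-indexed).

With rows sorted ascending by batch, row 5 is batch=B007. stage columns in first-appearance order: paint, assemble, weld, pack; column 4 is pack.
Long rows with batch=B007, stage=pack: defects = 98.

98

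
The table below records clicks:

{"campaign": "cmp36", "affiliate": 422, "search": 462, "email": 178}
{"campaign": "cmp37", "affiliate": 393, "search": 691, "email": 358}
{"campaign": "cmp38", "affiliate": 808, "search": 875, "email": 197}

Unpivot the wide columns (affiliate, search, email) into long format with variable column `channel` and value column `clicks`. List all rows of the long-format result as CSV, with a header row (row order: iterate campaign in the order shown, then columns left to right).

campaign,channel,clicks
cmp36,affiliate,422
cmp36,search,462
cmp36,email,178
cmp37,affiliate,393
cmp37,search,691
cmp37,email,358
cmp38,affiliate,808
cmp38,search,875
cmp38,email,197

Each (campaign, column) pair becomes one row: 3 × 3 = 9 rows.
For example, (cmp36, affiliate) → clicks=422.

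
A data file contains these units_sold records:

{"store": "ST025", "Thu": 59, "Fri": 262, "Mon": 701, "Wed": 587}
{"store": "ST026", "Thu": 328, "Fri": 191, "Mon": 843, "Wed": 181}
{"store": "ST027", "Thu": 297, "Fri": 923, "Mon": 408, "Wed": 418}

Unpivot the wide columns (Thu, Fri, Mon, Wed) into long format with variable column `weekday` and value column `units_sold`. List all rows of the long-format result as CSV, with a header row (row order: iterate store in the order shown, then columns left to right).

Each (store, column) pair becomes one row: 3 × 4 = 12 rows.
For example, (ST025, Thu) → units_sold=59.

store,weekday,units_sold
ST025,Thu,59
ST025,Fri,262
ST025,Mon,701
ST025,Wed,587
ST026,Thu,328
ST026,Fri,191
ST026,Mon,843
ST026,Wed,181
ST027,Thu,297
ST027,Fri,923
ST027,Mon,408
ST027,Wed,418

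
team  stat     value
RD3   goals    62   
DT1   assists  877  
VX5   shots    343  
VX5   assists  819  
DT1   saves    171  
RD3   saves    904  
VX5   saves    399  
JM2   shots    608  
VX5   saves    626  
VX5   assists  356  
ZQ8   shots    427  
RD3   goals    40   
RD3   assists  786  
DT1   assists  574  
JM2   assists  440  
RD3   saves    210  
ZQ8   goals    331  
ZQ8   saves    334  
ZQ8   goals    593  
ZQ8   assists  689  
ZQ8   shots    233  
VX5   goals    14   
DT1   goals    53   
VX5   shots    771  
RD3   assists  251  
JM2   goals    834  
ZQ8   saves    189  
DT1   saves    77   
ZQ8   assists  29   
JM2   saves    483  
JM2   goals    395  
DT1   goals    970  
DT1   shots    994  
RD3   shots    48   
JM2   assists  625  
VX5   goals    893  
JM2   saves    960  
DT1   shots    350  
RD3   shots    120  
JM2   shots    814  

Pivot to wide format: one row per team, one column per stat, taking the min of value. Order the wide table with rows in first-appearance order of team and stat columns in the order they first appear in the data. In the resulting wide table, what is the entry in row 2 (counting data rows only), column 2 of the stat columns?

With rows in first-appearance order of team, row 2 is team=DT1. stat columns in first-appearance order: goals, assists, shots, saves; column 2 is assists.
Long rows with team=DT1, stat=assists: min(877, 574) = 574.

574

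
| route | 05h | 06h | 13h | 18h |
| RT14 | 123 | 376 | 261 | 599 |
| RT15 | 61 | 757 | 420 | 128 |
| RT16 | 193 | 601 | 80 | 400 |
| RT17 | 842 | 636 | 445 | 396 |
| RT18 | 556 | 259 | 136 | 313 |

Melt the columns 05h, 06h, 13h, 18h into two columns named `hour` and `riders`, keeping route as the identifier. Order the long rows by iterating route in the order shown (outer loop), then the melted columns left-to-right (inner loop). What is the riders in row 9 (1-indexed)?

20 rows total (5 × 4). Row 9: index ⌊(9-1)/4⌋ = 2 into route → RT16; (9-1) mod 4 = 0 into the melted columns → 05h.
So row 9 is (RT16, 05h, 193); riders = 193.

193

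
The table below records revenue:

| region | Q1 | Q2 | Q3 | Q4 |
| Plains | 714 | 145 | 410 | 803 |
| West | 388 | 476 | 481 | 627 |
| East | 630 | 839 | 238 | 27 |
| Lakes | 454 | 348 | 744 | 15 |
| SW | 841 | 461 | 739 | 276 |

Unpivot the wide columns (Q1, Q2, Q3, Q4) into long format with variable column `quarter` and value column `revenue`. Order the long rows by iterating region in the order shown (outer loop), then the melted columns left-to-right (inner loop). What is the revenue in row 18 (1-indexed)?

461

20 rows total (5 × 4). Row 18: index ⌊(18-1)/4⌋ = 4 into region → SW; (18-1) mod 4 = 1 into the melted columns → Q2.
So row 18 is (SW, Q2, 461); revenue = 461.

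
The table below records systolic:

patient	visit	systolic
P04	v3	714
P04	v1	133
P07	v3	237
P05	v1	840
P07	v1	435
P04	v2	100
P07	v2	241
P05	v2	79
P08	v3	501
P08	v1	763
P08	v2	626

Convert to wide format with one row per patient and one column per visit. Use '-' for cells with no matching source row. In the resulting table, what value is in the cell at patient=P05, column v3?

-

No long-format row has patient=P05 and visit=v3, so the cell is -.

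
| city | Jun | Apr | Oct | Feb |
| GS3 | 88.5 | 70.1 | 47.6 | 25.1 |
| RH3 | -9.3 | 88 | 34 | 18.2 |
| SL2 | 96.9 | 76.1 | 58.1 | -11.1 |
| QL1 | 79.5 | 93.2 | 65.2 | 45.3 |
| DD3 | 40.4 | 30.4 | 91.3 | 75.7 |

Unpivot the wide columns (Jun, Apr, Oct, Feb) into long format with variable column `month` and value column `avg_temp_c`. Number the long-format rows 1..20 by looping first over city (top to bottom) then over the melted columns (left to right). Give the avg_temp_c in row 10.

20 rows total (5 × 4). Row 10: index ⌊(10-1)/4⌋ = 2 into city → SL2; (10-1) mod 4 = 1 into the melted columns → Apr.
So row 10 is (SL2, Apr, 76.1); avg_temp_c = 76.1.

76.1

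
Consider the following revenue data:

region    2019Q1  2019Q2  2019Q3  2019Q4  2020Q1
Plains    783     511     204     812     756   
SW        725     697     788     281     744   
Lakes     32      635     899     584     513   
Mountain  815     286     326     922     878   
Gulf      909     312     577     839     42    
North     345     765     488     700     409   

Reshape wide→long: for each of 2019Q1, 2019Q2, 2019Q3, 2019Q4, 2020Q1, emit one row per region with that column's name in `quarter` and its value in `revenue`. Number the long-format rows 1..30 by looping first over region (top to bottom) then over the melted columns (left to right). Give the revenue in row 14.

30 rows total (6 × 5). Row 14: index ⌊(14-1)/5⌋ = 2 into region → Lakes; (14-1) mod 5 = 3 into the melted columns → 2019Q4.
So row 14 is (Lakes, 2019Q4, 584); revenue = 584.

584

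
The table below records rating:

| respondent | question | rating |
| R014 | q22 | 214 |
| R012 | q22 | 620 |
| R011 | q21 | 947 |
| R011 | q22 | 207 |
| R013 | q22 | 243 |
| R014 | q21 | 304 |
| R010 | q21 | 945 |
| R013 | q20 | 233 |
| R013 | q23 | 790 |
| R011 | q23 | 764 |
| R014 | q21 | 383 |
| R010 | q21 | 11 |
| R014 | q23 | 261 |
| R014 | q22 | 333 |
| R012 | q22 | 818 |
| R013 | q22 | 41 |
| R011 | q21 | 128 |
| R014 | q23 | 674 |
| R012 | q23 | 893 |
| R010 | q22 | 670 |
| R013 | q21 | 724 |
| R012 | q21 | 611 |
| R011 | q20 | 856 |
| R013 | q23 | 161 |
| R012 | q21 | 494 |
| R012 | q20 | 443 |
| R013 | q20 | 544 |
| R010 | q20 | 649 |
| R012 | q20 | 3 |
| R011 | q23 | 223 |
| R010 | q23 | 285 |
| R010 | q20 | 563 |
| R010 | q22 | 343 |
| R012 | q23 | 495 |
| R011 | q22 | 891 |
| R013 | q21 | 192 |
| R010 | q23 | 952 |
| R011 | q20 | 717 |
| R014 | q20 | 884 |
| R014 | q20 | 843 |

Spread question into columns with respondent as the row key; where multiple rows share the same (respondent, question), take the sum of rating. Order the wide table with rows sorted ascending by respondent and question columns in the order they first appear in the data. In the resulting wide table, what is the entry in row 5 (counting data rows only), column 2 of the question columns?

687

With rows sorted ascending by respondent, row 5 is respondent=R014. question columns in first-appearance order: q22, q21, q20, q23; column 2 is q21.
Long rows with respondent=R014, question=q21: 304 + 383 = 687.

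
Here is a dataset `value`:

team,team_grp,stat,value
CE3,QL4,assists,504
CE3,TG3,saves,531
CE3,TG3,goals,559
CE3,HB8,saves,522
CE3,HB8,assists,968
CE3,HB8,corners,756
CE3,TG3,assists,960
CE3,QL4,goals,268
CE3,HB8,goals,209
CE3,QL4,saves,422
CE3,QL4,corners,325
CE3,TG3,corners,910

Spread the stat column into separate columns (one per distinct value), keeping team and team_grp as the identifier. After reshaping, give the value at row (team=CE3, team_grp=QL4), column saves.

422

Wide layout: rows indexed by team and team_grp, columns are the 4 distinct stat values (assists, saves, goals, corners).
Cell (team=CE3, team_grp=QL4, stat=saves) draws from the long row where team=CE3, team_grp=QL4 and stat=saves, which has value=422.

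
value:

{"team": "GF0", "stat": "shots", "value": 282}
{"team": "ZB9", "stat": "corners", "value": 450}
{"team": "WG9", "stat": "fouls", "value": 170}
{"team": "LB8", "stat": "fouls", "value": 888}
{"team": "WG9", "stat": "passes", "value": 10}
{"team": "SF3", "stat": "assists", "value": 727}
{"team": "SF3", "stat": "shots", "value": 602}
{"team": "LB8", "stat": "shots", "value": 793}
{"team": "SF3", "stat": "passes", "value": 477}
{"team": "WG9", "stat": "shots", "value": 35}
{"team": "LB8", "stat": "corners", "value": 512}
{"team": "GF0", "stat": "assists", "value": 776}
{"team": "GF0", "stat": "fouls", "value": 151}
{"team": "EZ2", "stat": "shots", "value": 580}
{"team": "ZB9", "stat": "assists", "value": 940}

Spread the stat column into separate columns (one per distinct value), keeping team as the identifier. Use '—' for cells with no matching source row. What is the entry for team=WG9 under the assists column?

—

No long-format row has team=WG9 and stat=assists, so the cell is —.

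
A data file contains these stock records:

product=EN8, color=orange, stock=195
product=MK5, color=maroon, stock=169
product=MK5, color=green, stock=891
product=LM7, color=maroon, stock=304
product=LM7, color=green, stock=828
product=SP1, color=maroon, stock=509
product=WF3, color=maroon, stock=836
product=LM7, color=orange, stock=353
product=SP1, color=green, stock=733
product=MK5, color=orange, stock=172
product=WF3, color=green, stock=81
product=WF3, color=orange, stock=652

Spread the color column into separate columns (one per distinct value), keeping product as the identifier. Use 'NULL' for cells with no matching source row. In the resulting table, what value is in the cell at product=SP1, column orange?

No long-format row has product=SP1 and color=orange, so the cell is NULL.

NULL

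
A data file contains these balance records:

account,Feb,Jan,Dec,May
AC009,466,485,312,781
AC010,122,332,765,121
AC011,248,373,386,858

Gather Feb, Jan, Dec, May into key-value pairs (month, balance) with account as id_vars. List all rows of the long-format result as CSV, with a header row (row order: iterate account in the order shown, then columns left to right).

account,month,balance
AC009,Feb,466
AC009,Jan,485
AC009,Dec,312
AC009,May,781
AC010,Feb,122
AC010,Jan,332
AC010,Dec,765
AC010,May,121
AC011,Feb,248
AC011,Jan,373
AC011,Dec,386
AC011,May,858

Each (account, column) pair becomes one row: 3 × 4 = 12 rows.
For example, (AC009, Feb) → balance=466.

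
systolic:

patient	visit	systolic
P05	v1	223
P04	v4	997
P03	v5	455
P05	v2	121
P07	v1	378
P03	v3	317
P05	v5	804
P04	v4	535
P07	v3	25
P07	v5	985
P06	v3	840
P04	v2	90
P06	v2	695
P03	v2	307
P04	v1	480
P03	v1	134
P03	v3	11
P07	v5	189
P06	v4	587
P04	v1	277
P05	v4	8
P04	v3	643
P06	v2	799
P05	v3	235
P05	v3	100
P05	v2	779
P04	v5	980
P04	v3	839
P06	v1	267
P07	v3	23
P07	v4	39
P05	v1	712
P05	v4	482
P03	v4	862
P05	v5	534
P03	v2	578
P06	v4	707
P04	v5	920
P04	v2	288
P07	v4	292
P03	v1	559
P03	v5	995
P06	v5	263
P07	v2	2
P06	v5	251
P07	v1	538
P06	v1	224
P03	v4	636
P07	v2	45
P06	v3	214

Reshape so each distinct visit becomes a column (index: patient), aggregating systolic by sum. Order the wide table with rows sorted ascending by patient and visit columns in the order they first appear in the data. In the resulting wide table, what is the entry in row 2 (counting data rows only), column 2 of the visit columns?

1532

With rows sorted ascending by patient, row 2 is patient=P04. visit columns in first-appearance order: v1, v4, v5, v2, v3; column 2 is v4.
Long rows with patient=P04, visit=v4: 997 + 535 = 1532.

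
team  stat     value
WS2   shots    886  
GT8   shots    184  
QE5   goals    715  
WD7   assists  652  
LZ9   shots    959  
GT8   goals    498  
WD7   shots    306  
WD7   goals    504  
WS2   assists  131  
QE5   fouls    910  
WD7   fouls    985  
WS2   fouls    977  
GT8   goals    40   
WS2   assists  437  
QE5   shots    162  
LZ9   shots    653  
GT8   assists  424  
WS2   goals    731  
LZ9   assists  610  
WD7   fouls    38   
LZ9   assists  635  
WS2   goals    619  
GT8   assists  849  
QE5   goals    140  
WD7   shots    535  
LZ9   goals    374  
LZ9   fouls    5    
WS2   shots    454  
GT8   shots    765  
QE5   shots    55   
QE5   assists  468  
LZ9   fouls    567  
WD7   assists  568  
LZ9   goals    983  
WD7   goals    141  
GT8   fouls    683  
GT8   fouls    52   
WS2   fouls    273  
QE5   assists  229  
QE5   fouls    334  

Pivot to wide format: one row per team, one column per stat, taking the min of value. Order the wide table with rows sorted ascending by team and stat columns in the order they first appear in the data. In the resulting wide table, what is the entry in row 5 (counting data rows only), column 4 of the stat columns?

273

With rows sorted ascending by team, row 5 is team=WS2. stat columns in first-appearance order: shots, goals, assists, fouls; column 4 is fouls.
Long rows with team=WS2, stat=fouls: min(977, 273) = 273.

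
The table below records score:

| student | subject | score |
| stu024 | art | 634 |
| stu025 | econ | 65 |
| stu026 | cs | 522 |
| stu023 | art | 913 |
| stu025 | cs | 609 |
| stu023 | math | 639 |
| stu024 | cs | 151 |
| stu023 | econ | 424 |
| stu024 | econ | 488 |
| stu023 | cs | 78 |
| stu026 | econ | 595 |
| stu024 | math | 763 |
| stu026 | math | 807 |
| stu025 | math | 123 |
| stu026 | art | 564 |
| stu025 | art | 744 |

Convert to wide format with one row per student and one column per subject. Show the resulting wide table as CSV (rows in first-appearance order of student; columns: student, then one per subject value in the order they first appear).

student,art,econ,cs,math
stu024,634,488,151,763
stu025,744,65,609,123
stu026,564,595,522,807
stu023,913,424,78,639

Columns: student plus the 4 distinct subject values (art, econ, cs, math).
For example, row stu024 column art takes score=634 from the long row (stu024, art).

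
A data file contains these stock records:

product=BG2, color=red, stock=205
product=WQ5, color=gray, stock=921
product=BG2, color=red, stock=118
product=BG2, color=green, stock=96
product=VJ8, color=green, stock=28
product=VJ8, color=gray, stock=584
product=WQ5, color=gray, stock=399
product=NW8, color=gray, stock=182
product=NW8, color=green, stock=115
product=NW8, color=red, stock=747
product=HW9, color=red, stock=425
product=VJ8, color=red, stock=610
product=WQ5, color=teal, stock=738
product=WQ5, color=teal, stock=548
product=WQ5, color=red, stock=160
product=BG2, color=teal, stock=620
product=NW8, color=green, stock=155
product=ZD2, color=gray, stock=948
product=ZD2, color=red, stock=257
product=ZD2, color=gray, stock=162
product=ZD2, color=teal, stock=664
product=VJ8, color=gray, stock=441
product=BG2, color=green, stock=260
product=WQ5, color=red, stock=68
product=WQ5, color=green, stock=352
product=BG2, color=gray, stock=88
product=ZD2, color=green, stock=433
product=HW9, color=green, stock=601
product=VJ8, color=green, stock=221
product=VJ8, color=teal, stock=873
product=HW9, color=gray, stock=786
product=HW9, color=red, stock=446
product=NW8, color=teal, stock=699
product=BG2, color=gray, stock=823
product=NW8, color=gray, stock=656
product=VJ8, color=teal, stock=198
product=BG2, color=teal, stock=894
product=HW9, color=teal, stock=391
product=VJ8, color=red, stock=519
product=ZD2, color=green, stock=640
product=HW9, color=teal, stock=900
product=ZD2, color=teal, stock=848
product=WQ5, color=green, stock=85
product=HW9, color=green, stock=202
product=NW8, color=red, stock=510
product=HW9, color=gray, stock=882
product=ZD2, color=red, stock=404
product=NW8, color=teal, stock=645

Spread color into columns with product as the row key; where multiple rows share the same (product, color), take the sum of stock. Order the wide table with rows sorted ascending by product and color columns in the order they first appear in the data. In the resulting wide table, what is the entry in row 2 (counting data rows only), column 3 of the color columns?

With rows sorted ascending by product, row 2 is product=HW9. color columns in first-appearance order: red, gray, green, teal; column 3 is green.
Long rows with product=HW9, color=green: 601 + 202 = 803.

803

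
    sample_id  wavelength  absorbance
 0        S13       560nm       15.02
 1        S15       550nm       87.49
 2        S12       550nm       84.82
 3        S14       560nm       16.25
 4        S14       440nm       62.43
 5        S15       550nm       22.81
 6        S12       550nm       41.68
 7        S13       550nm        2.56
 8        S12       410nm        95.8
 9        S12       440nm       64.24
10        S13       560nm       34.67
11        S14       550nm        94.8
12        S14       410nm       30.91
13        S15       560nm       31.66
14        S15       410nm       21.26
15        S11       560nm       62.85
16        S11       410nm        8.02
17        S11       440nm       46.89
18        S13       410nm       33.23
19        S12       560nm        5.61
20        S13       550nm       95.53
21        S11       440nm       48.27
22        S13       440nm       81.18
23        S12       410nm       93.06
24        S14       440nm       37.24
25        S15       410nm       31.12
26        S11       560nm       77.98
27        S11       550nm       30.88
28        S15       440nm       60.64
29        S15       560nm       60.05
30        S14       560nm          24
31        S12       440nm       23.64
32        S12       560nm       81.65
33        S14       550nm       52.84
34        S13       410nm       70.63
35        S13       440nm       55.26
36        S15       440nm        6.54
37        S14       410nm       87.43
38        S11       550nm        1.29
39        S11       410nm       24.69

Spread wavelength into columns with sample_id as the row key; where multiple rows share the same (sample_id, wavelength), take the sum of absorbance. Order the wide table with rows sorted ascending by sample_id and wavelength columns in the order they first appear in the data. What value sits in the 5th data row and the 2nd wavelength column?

110.30

With rows sorted ascending by sample_id, row 5 is sample_id=S15. wavelength columns in first-appearance order: 560nm, 550nm, 440nm, 410nm; column 2 is 550nm.
Long rows with sample_id=S15, wavelength=550nm: 87.49 + 22.81 = 110.30.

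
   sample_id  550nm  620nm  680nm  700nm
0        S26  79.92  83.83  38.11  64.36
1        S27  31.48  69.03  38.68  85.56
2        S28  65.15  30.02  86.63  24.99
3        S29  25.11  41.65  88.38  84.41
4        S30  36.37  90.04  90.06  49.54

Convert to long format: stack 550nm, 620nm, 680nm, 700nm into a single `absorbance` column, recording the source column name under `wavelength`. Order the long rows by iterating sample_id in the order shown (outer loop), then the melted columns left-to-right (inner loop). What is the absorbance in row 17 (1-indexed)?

20 rows total (5 × 4). Row 17: index ⌊(17-1)/4⌋ = 4 into sample_id → S30; (17-1) mod 4 = 0 into the melted columns → 550nm.
So row 17 is (S30, 550nm, 36.37); absorbance = 36.37.

36.37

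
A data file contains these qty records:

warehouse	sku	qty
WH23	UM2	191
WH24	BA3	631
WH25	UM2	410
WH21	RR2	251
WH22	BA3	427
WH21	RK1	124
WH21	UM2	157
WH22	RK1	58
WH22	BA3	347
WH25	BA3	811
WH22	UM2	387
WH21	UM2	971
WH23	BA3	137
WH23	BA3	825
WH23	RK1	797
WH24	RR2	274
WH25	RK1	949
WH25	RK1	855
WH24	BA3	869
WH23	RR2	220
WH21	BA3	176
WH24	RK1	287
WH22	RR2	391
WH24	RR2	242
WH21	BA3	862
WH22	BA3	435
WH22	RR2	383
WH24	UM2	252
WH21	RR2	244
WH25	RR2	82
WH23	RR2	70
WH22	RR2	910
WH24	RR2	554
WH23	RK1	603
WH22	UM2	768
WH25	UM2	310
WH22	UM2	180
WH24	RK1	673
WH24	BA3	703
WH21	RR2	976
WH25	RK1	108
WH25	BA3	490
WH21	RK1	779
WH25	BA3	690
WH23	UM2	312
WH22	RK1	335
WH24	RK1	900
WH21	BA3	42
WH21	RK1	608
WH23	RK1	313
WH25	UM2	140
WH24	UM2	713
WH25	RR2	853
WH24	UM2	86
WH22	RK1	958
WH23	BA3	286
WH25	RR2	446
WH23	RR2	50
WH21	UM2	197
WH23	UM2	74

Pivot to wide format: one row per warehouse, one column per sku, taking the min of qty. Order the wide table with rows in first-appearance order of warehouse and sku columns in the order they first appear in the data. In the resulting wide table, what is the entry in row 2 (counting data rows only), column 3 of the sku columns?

242

With rows in first-appearance order of warehouse, row 2 is warehouse=WH24. sku columns in first-appearance order: UM2, BA3, RR2, RK1; column 3 is RR2.
Long rows with warehouse=WH24, sku=RR2: min(274, 242, 554) = 242.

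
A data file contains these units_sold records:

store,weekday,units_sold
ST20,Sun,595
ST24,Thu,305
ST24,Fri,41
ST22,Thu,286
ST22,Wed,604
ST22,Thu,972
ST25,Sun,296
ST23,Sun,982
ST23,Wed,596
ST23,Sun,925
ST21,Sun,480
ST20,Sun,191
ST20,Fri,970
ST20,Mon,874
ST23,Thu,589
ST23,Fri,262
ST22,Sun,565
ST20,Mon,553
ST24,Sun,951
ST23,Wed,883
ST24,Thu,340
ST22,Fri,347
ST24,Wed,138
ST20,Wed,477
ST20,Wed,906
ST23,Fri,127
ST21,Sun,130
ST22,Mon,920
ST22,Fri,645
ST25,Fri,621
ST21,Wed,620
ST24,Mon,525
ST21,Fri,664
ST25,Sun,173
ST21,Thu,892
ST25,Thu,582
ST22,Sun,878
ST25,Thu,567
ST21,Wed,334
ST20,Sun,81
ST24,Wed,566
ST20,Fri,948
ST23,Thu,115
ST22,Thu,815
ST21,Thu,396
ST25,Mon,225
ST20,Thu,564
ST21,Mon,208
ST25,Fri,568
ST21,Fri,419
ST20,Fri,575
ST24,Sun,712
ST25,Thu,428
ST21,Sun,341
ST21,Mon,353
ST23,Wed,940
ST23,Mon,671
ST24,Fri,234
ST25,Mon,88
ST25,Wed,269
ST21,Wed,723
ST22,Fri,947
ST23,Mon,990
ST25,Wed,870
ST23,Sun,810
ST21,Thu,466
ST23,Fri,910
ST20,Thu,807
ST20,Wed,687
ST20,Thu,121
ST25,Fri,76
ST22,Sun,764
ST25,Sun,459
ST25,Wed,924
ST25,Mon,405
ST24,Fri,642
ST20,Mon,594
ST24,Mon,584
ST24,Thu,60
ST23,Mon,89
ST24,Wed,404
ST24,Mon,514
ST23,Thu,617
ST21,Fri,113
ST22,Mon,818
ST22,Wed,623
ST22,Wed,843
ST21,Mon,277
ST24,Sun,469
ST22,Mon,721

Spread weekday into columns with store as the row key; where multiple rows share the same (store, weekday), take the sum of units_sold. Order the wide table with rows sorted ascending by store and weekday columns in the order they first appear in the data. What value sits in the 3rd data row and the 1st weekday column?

2207

With rows sorted ascending by store, row 3 is store=ST22. weekday columns in first-appearance order: Sun, Thu, Fri, Wed, Mon; column 1 is Sun.
Long rows with store=ST22, weekday=Sun: 565 + 878 + 764 = 2207.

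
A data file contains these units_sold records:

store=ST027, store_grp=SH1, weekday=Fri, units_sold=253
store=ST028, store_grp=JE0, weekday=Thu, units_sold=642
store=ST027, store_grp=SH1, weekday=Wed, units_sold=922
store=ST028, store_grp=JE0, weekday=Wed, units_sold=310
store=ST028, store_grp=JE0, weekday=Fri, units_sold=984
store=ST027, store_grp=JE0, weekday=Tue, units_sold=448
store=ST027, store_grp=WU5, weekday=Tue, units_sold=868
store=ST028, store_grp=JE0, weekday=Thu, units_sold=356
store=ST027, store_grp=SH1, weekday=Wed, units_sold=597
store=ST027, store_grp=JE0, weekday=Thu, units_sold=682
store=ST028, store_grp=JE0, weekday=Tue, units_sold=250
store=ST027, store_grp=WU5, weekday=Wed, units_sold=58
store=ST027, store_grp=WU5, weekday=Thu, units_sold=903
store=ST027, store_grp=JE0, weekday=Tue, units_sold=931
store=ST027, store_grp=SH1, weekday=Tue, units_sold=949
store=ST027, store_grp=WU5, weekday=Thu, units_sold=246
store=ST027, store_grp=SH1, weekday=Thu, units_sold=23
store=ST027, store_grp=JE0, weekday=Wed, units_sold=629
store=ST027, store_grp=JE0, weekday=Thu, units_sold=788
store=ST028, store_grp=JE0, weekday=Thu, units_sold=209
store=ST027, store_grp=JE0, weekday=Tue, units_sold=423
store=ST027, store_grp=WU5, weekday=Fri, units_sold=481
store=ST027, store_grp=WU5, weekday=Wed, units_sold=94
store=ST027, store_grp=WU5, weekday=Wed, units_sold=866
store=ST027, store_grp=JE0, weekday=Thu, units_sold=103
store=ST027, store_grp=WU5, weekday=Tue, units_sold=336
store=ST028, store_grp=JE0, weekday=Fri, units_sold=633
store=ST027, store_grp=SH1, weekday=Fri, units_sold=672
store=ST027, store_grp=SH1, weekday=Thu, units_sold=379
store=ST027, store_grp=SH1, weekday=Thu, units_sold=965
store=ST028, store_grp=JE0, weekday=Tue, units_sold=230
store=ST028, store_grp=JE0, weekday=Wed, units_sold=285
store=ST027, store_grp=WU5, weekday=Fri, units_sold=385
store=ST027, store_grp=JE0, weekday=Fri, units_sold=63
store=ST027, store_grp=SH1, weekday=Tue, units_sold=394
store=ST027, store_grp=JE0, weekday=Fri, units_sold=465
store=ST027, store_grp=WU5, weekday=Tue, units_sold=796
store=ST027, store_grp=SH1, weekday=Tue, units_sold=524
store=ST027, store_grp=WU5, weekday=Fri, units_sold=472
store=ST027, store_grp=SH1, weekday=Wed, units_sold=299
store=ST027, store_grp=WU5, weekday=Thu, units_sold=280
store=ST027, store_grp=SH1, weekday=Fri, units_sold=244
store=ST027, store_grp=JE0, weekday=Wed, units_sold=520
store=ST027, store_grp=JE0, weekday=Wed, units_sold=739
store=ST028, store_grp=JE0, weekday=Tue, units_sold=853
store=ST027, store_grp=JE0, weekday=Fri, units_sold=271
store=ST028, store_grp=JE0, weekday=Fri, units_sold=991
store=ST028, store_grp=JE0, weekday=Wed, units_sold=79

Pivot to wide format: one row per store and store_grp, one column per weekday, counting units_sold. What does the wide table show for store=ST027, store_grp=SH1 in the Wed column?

Rows with store=ST027, store_grp=SH1 and weekday=Wed: units_sold values are 922, 597, 299.
3 rows match — count = 3.

3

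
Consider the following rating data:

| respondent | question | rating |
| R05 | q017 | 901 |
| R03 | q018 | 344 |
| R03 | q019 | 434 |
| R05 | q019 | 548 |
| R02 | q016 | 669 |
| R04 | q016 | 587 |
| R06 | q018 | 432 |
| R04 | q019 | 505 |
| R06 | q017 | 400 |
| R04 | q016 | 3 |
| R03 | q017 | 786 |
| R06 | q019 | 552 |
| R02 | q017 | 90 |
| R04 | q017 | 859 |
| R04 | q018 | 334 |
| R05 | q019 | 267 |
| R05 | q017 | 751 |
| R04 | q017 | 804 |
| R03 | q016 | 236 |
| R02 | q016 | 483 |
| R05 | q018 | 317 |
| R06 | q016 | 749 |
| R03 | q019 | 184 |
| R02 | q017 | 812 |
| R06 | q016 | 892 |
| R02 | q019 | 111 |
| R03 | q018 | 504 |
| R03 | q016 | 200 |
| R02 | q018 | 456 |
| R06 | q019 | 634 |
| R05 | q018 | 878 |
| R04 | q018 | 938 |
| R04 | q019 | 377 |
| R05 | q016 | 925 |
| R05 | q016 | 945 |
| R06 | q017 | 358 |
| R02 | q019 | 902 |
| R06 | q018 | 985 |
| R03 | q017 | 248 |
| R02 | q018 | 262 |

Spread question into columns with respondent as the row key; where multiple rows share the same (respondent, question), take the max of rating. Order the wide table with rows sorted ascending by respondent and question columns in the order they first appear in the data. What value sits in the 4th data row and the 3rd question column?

With rows sorted ascending by respondent, row 4 is respondent=R05. question columns in first-appearance order: q017, q018, q019, q016; column 3 is q019.
Long rows with respondent=R05, question=q019: max(548, 267) = 548.

548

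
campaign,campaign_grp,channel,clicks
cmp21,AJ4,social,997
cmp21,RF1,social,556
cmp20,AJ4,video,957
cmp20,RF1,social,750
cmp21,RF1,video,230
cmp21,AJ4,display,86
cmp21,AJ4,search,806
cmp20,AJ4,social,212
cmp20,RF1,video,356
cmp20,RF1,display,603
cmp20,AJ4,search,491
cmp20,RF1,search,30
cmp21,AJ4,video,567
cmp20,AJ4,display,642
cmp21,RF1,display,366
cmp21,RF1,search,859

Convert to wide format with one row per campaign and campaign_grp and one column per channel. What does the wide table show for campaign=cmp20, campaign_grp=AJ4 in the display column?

Wide layout: rows indexed by campaign and campaign_grp, columns are the 4 distinct channel values (social, video, display, search).
Cell (campaign=cmp20, campaign_grp=AJ4, channel=display) draws from the long row where campaign=cmp20, campaign_grp=AJ4 and channel=display, which has clicks=642.

642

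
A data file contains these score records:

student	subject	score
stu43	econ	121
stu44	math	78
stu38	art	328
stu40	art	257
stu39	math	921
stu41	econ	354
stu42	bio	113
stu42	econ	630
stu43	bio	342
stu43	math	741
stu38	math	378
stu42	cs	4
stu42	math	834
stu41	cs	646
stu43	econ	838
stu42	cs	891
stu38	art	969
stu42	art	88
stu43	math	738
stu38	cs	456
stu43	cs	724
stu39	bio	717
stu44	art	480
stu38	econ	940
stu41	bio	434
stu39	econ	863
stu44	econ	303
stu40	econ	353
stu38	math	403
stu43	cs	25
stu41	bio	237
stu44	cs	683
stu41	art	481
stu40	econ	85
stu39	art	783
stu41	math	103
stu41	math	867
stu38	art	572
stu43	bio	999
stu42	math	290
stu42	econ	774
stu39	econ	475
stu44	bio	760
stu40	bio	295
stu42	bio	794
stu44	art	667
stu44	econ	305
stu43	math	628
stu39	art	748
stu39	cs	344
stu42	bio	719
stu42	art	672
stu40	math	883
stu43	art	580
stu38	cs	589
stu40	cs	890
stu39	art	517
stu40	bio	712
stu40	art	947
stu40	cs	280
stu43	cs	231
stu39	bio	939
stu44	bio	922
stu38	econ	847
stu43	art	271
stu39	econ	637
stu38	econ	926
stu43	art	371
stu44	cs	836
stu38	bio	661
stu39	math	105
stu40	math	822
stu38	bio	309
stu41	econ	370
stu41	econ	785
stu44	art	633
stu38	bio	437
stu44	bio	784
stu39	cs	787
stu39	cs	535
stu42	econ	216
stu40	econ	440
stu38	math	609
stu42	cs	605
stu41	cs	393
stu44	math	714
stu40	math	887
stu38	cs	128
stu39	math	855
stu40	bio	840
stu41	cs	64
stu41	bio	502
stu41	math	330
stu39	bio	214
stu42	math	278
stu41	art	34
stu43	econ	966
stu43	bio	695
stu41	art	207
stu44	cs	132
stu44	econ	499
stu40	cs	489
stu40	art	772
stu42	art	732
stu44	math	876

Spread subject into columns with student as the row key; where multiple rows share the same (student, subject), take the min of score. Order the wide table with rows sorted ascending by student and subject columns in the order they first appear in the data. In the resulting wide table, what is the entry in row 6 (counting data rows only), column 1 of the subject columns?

With rows sorted ascending by student, row 6 is student=stu43. subject columns in first-appearance order: econ, math, art, bio, cs; column 1 is econ.
Long rows with student=stu43, subject=econ: min(121, 838, 966) = 121.

121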